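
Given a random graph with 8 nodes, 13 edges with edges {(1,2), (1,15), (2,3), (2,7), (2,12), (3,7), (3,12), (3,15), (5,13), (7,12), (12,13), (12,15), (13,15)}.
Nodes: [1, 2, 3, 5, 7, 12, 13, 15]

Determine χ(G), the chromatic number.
Clique number ω(G) = 4 (lower bound: χ ≥ ω).
The clique on [2, 3, 7, 12] has size 4, forcing χ ≥ 4, and the coloring below uses 4 colors, so χ(G) = 4.
A valid 4-coloring: color 1: [1, 5, 12]; color 2: [3, 13]; color 3: [2, 15]; color 4: [7].

χ(G) = 4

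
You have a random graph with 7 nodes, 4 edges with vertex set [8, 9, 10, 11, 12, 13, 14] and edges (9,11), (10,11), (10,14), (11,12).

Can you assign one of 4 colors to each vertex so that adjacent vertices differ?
Yes, G is 4-colorable

A valid 4-coloring: color 1: [8, 11, 13, 14]; color 2: [9, 10, 12].
(χ(G) = 2 ≤ 4.)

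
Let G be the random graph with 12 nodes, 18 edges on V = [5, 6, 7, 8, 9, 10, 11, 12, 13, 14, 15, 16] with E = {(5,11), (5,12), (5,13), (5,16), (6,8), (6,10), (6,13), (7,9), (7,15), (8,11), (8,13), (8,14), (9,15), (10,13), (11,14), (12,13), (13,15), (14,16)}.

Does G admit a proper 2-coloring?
The clique on vertices [7, 9, 15] has size 3 > 2, so it alone needs 3 colors.

No, G is not 2-colorable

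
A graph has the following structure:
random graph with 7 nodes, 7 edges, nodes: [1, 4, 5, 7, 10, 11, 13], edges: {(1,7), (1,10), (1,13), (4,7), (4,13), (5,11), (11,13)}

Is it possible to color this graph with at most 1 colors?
No, G is not 1-colorable

Edge (1,10) forces its endpoints to differ, so 1 color is not enough.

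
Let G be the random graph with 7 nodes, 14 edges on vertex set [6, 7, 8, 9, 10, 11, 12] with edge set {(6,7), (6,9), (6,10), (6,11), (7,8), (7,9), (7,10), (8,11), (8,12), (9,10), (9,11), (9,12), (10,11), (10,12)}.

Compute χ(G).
χ(G) = 4

Clique number ω(G) = 4 (lower bound: χ ≥ ω).
The clique on [6, 9, 10, 11] has size 4, forcing χ ≥ 4, and the coloring below uses 4 colors, so χ(G) = 4.
A valid 4-coloring: color 1: [8, 9]; color 2: [10]; color 3: [7, 11, 12]; color 4: [6].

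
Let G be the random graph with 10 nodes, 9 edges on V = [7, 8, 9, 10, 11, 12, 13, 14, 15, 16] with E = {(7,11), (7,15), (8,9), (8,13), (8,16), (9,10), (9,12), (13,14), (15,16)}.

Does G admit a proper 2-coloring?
Yes, G is 2-colorable

A valid 2-coloring: color 1: [8, 10, 11, 12, 14, 15]; color 2: [7, 9, 13, 16].
(χ(G) = 2 ≤ 2.)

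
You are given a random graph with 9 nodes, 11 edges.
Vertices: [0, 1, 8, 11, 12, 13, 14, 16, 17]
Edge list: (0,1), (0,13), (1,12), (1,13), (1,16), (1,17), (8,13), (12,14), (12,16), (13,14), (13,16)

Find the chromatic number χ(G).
χ(G) = 3

Clique number ω(G) = 3 (lower bound: χ ≥ ω).
The clique on [1, 12, 16] has size 3, forcing χ ≥ 3, and the coloring below uses 3 colors, so χ(G) = 3.
A valid 3-coloring: color 1: [1, 8, 11, 14]; color 2: [12, 13, 17]; color 3: [0, 16].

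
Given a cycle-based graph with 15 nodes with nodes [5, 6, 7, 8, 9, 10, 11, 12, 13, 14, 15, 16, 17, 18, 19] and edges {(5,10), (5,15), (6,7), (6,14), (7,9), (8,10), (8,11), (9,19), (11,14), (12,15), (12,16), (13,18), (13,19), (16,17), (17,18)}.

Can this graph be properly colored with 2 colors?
No, G is not 2-colorable

Odd cycle [5, 15, 12, 16, 17, 18, 13, 19, 9, 7, 6, 14, 11, 8, 10] needs 3 colors (χ ≥ 3).
Hence χ(G) ≥ 3 > 2, so no proper 2-coloring exists.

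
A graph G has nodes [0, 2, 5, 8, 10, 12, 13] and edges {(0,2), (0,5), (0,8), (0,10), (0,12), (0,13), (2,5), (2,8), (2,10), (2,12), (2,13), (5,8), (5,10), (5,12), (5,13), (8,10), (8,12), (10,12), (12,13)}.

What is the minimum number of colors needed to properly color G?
Clique number ω(G) = 6 (lower bound: χ ≥ ω).
The clique on [0, 2, 5, 8, 10, 12] has size 6, forcing χ ≥ 6, and the coloring below uses 6 colors, so χ(G) = 6.
A valid 6-coloring: color 1: [12]; color 2: [0]; color 3: [5]; color 4: [2]; color 5: [10, 13]; color 6: [8].

χ(G) = 6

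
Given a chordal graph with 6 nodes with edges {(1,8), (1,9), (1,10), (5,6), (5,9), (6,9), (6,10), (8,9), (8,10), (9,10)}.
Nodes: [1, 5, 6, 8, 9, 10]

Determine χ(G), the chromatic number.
Clique number ω(G) = 4 (lower bound: χ ≥ ω).
The clique on [1, 8, 9, 10] has size 4, forcing χ ≥ 4, and the coloring below uses 4 colors, so χ(G) = 4.
A valid 4-coloring: color 1: [9]; color 2: [5, 10]; color 3: [6, 8]; color 4: [1].

χ(G) = 4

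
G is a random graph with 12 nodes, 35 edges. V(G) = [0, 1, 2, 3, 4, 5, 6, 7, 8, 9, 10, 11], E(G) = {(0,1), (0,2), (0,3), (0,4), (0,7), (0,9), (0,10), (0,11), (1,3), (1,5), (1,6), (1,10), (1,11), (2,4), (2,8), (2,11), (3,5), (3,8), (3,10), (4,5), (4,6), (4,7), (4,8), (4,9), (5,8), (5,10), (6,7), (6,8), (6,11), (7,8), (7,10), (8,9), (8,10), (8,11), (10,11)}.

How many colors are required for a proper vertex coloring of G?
Clique number ω(G) = 4 (lower bound: χ ≥ ω).
Suppose a proper 4-coloring c exists. The clique [0, 1, 3, 10] takes 4 distinct colors; by symmetry let c(0) = 1, c(1) = 2, c(3) = 3, c(10) = 4.
- Vertex 11: neighbors [0, 1, 10] already have colors [1, 2, 4] ⇒ c(11) = 3.
- Vertex 5: neighbors [1, 3, 10] already have colors [2, 3, 4] ⇒ c(5) = 1.
- Vertex 8: neighbors [5, 3, 10] already have colors [1, 3, 4] ⇒ c(8) = 2.
- Vertex 7: neighbors [0, 8, 10] already have colors [1, 2, 4] ⇒ c(7) = 3.
- Vertex 4: neighbors [0, 8, 7] already have colors [1, 2, 3] ⇒ c(4) = 4.
- Vertex 2: neighbors [0, 8, 11, 4] already have colors [1, 2, 3, 4] — all 4 colors blocked. Contradiction.
The forced assignments end in a contradiction, so G has no proper 4-coloring (χ ≥ 5).
The coloring below uses 5 colors, so χ(G) = 5.
A valid 5-coloring: color 1: [0, 8]; color 2: [2, 6, 9, 10]; color 3: [5, 7, 11]; color 4: [1, 4]; color 5: [3].

χ(G) = 5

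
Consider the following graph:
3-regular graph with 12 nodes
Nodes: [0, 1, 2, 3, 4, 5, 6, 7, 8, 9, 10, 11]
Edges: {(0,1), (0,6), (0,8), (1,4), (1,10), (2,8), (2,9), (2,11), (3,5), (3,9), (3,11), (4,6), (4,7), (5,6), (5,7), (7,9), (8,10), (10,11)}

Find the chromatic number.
Clique number ω(G) = 2 (lower bound: χ ≥ ω).
Odd cycle [7, 4, 1, 0, 8, 2, 9] needs 3 colors (χ ≥ 3).
The coloring below uses 3 colors, so χ(G) = 3.
A valid 3-coloring: color 1: [0, 4, 5, 9, 11]; color 2: [2, 3, 6, 7, 10]; color 3: [1, 8].

χ(G) = 3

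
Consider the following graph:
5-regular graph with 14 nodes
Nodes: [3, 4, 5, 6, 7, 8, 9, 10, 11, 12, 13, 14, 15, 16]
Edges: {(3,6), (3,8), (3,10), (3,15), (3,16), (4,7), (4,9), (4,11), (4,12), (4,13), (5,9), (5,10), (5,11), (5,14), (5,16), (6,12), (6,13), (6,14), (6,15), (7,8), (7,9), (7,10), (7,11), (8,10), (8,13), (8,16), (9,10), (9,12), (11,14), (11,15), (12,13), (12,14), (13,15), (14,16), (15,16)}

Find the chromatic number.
Clique number ω(G) = 3 (lower bound: χ ≥ ω).
Suppose a proper 3-coloring c exists. The clique [3, 6, 15] takes 3 distinct colors; by symmetry let c(3) = 1, c(6) = 2, c(15) = 3.
- Vertex 13: neighbors [6, 15] already have colors [2, 3] ⇒ c(13) = 1.
- Vertex 12: neighbors [13, 6] already have colors [1, 2] ⇒ c(12) = 3.
- Vertex 4: neighbors [13, 12] already have colors [1, 3] ⇒ c(4) = 2.
- Vertex 9: neighbors [4, 12] already have colors [2, 3] ⇒ c(9) = 1.
- Vertex 7: neighbors [9, 4] already have colors [1, 2] ⇒ c(7) = 3.
- Vertex 14: neighbors [6, 12] already have colors [2, 3] ⇒ c(14) = 1.
- Vertex 11: neighbors [14, 4, 7] already have colors [1, 2, 3] — all 3 colors blocked. Contradiction.
The forced assignments end in a contradiction, so G has no proper 3-coloring (χ ≥ 4).
The coloring below uses 4 colors, so χ(G) = 4.
A valid 4-coloring: color 1: [3, 9, 11, 13]; color 2: [5, 7, 12, 15]; color 3: [4, 6, 10, 16]; color 4: [8, 14].

χ(G) = 4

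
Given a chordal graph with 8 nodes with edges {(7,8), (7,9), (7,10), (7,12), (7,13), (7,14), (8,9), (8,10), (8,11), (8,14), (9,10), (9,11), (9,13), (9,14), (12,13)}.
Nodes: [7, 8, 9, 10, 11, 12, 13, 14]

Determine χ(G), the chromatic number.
χ(G) = 4

Clique number ω(G) = 4 (lower bound: χ ≥ ω).
The clique on [7, 8, 9, 10] has size 4, forcing χ ≥ 4, and the coloring below uses 4 colors, so χ(G) = 4.
A valid 4-coloring: color 1: [9, 12]; color 2: [7, 11]; color 3: [8, 13]; color 4: [10, 14].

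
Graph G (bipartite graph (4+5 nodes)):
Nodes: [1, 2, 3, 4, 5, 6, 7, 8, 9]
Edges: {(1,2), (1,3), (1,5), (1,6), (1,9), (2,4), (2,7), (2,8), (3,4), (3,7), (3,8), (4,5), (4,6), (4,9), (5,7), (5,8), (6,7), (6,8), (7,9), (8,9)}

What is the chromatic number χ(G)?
Clique number ω(G) = 2 (lower bound: χ ≥ ω).
The graph is bipartite (no odd cycle), so 2 colors suffice: χ(G) = 2.
A valid 2-coloring: color 1: [1, 4, 7, 8]; color 2: [2, 3, 5, 6, 9].

χ(G) = 2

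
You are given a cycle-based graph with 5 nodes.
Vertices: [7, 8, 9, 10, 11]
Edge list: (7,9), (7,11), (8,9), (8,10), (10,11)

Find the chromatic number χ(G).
χ(G) = 3

Clique number ω(G) = 2 (lower bound: χ ≥ ω).
Odd cycle [8, 9, 7, 11, 10] needs 3 colors (χ ≥ 3).
The coloring below uses 3 colors, so χ(G) = 3.
A valid 3-coloring: color 1: [8, 11]; color 2: [9, 10]; color 3: [7].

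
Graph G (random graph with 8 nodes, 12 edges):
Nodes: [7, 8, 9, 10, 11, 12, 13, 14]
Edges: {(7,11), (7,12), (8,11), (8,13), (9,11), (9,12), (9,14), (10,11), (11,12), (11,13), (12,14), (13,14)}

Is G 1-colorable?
The clique on vertices [8, 11, 13] has size 3 > 1, so it alone needs 3 colors.

No, G is not 1-colorable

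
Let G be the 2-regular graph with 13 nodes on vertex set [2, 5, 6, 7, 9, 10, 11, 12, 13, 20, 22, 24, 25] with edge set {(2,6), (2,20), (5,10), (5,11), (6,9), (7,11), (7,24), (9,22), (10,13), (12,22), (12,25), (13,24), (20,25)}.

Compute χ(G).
Clique number ω(G) = 2 (lower bound: χ ≥ ω).
Odd cycle [6, 2, 20, 25, 12, 22, 9] needs 3 colors (χ ≥ 3).
The coloring below uses 3 colors, so χ(G) = 3.
A valid 3-coloring: color 1: [6, 10, 11, 20, 22, 24]; color 2: [2, 5, 7, 9, 13, 25]; color 3: [12].

χ(G) = 3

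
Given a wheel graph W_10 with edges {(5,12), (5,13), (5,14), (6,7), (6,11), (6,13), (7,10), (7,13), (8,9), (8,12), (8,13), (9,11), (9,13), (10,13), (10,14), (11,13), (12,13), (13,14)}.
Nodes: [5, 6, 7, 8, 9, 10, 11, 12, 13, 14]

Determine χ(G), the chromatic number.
χ(G) = 4

Clique number ω(G) = 3 (lower bound: χ ≥ ω).
Odd cycle [10, 7, 6, 11, 9, 8, 12, 5, 14] needs 3 colors (χ ≥ 3).
Vertex 13 is adjacent to every vertex of [5, 6, 7, 8, 9, 10, 11, 12, 14], which already need 3 colors among themselves, so 13 needs a new color (χ ≥ 4).
The coloring below uses 4 colors, so χ(G) = 4.
A valid 4-coloring: color 1: [13]; color 2: [5, 6, 9, 10]; color 3: [7, 8, 11, 14]; color 4: [12].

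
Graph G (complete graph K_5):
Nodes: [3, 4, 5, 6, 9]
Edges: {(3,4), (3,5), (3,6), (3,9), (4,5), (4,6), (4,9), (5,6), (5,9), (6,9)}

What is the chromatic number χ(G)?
Clique number ω(G) = 5 (lower bound: χ ≥ ω).
The clique on [3, 4, 5, 6, 9] has size 5, forcing χ ≥ 5, and the coloring below uses 5 colors, so χ(G) = 5.
A valid 5-coloring: color 1: [3]; color 2: [4]; color 3: [9]; color 4: [5]; color 5: [6].

χ(G) = 5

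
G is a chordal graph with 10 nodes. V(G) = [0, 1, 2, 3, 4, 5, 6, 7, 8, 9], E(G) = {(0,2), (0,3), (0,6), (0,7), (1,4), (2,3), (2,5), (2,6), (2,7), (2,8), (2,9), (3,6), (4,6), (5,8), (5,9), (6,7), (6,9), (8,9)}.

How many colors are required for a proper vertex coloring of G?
χ(G) = 4

Clique number ω(G) = 4 (lower bound: χ ≥ ω).
The clique on [2, 5, 8, 9] has size 4, forcing χ ≥ 4, and the coloring below uses 4 colors, so χ(G) = 4.
A valid 4-coloring: color 1: [2, 4]; color 2: [1, 6, 8]; color 3: [0, 9]; color 4: [3, 5, 7].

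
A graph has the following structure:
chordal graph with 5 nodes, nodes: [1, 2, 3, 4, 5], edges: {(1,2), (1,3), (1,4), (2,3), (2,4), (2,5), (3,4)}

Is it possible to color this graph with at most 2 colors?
The clique on vertices [1, 2, 3, 4] has size 4 > 2, so it alone needs 4 colors.

No, G is not 2-colorable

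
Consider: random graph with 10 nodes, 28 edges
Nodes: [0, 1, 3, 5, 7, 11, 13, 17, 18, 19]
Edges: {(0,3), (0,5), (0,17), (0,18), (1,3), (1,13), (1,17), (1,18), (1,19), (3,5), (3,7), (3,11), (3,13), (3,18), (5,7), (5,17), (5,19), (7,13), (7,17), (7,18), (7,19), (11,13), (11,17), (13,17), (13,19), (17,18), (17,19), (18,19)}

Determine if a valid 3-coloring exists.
The clique on vertices [1, 17, 18, 19] has size 4 > 3, so it alone needs 4 colors.

No, G is not 3-colorable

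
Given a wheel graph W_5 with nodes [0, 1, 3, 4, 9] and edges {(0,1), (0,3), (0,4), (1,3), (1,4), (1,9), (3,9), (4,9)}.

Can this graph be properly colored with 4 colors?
A valid 4-coloring: color 1: [1]; color 2: [0, 9]; color 3: [3, 4].
(χ(G) = 3 ≤ 4.)

Yes, G is 4-colorable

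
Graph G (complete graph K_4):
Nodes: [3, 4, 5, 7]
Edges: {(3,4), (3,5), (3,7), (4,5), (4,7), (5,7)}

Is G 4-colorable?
Yes, G is 4-colorable

A valid 4-coloring: color 1: [4]; color 2: [5]; color 3: [7]; color 4: [3].
(χ(G) = 4 ≤ 4.)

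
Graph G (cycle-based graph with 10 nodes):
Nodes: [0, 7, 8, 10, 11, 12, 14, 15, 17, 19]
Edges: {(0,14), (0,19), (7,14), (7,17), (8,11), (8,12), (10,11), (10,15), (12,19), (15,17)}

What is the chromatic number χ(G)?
Clique number ω(G) = 2 (lower bound: χ ≥ ω).
The graph is bipartite (no odd cycle), so 2 colors suffice: χ(G) = 2.
A valid 2-coloring: color 1: [0, 7, 11, 12, 15]; color 2: [8, 10, 14, 17, 19].

χ(G) = 2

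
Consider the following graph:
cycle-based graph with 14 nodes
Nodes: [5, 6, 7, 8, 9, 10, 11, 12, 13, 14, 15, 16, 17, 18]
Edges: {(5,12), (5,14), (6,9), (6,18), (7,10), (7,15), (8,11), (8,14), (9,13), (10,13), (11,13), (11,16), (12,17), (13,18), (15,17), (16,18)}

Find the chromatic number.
Clique number ω(G) = 2 (lower bound: χ ≥ ω).
The graph is bipartite (no odd cycle), so 2 colors suffice: χ(G) = 2.
A valid 2-coloring: color 1: [5, 6, 7, 8, 13, 16, 17]; color 2: [9, 10, 11, 12, 14, 15, 18].

χ(G) = 2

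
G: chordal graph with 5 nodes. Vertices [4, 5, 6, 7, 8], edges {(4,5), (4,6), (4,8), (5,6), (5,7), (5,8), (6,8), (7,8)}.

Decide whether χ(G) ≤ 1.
No, G is not 1-colorable

The clique on vertices [4, 5, 6, 8] has size 4 > 1, so it alone needs 4 colors.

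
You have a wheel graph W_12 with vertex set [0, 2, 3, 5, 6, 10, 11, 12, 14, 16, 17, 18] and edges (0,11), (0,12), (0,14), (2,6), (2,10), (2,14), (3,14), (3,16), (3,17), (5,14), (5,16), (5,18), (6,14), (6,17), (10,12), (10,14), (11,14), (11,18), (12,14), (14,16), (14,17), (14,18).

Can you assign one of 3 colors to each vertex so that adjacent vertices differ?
Odd cycle [12, 10, 2, 6, 17, 3, 16, 5, 18, 11, 0] needs 3 colors (χ ≥ 3).
Vertex 14 is adjacent to every vertex of [0, 2, 3, 5, 6, 10, 11, 12, 16, 17, 18], which already need 3 colors among themselves, so 14 needs a new color (χ ≥ 4).
Hence χ(G) ≥ 4 > 3, so no proper 3-coloring exists.

No, G is not 3-colorable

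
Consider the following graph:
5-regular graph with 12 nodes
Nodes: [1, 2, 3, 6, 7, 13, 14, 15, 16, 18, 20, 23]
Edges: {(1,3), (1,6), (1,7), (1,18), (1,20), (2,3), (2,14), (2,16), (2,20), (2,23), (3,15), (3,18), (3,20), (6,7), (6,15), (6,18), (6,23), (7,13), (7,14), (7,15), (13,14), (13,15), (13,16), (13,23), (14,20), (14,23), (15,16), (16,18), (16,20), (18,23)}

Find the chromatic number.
Clique number ω(G) = 3 (lower bound: χ ≥ ω).
Suppose a proper 3-coloring c exists. The clique [1, 3, 18] takes 3 distinct colors; by symmetry let c(1) = 1, c(3) = 2, c(18) = 3.
- Vertex 6: neighbors [1, 18] already have colors [1, 3] ⇒ c(6) = 2.
- Vertex 7: neighbors [1, 6] already have colors [1, 2] ⇒ c(7) = 3.
- Vertex 20: neighbors [1, 3] already have colors [1, 2] ⇒ c(20) = 3.
- Vertex 2: neighbors [3, 20] already have colors [2, 3] ⇒ c(2) = 1.
- Vertex 23: neighbors [2, 6, 18] already have colors [1, 2, 3] — all 3 colors blocked. Contradiction.
The forced assignments end in a contradiction, so G has no proper 3-coloring (χ ≥ 4).
The coloring below uses 4 colors, so χ(G) = 4.
A valid 4-coloring: color 1: [3, 6, 14, 16]; color 2: [2, 13, 18]; color 3: [1, 15, 23]; color 4: [7, 20].

χ(G) = 4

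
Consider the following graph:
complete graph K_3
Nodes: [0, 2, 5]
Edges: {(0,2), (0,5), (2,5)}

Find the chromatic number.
χ(G) = 3

Clique number ω(G) = 3 (lower bound: χ ≥ ω).
The clique on [0, 2, 5] has size 3, forcing χ ≥ 3, and the coloring below uses 3 colors, so χ(G) = 3.
A valid 3-coloring: color 1: [0]; color 2: [5]; color 3: [2].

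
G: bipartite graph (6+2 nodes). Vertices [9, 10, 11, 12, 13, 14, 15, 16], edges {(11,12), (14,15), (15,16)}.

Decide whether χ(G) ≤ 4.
A valid 4-coloring: color 1: [9, 10, 11, 13, 15]; color 2: [12, 14, 16].
(χ(G) = 2 ≤ 4.)

Yes, G is 4-colorable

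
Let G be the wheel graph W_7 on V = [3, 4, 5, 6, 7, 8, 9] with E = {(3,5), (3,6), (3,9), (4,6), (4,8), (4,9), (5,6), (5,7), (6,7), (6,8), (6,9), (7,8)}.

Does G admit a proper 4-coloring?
Yes, G is 4-colorable

A valid 4-coloring: color 1: [6]; color 2: [5, 8, 9]; color 3: [3, 4, 7].
(χ(G) = 3 ≤ 4.)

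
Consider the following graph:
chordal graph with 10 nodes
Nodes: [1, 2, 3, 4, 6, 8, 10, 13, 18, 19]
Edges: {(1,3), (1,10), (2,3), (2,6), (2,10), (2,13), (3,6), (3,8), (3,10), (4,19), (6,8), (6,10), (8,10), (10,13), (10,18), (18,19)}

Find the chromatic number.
Clique number ω(G) = 4 (lower bound: χ ≥ ω).
The clique on [3, 6, 8, 10] has size 4, forcing χ ≥ 4, and the coloring below uses 4 colors, so χ(G) = 4.
A valid 4-coloring: color 1: [10, 19]; color 2: [3, 4, 13, 18]; color 3: [1, 2, 8]; color 4: [6].

χ(G) = 4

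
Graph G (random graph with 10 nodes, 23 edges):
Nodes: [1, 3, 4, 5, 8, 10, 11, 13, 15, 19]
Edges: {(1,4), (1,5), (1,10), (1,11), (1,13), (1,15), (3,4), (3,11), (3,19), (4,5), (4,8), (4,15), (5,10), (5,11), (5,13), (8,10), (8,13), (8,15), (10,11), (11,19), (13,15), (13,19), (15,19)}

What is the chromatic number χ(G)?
Clique number ω(G) = 4 (lower bound: χ ≥ ω).
The clique on [1, 5, 10, 11] has size 4, forcing χ ≥ 4, and the coloring below uses 4 colors, so χ(G) = 4.
A valid 4-coloring: color 1: [1, 8, 19]; color 2: [4, 11, 13]; color 3: [3, 5, 15]; color 4: [10].

χ(G) = 4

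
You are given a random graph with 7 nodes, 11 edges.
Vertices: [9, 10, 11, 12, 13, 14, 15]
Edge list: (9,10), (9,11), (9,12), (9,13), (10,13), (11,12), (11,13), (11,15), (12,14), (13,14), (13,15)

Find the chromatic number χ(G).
Clique number ω(G) = 3 (lower bound: χ ≥ ω).
The clique on [9, 11, 12] has size 3, forcing χ ≥ 3, and the coloring below uses 3 colors, so χ(G) = 3.
A valid 3-coloring: color 1: [12, 13]; color 2: [9, 14, 15]; color 3: [10, 11].

χ(G) = 3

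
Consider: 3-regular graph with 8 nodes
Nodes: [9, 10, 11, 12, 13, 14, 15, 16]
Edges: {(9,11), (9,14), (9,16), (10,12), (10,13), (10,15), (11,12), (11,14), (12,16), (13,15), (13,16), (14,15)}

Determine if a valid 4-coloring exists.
A valid 4-coloring: color 1: [10, 14, 16]; color 2: [11, 15]; color 3: [9, 12, 13].
(χ(G) = 3 ≤ 4.)

Yes, G is 4-colorable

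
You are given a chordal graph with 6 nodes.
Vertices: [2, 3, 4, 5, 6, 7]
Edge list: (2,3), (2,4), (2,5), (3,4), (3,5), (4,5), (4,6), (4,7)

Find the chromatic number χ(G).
Clique number ω(G) = 4 (lower bound: χ ≥ ω).
The clique on [2, 3, 4, 5] has size 4, forcing χ ≥ 4, and the coloring below uses 4 colors, so χ(G) = 4.
A valid 4-coloring: color 1: [4]; color 2: [2, 6, 7]; color 3: [3]; color 4: [5].

χ(G) = 4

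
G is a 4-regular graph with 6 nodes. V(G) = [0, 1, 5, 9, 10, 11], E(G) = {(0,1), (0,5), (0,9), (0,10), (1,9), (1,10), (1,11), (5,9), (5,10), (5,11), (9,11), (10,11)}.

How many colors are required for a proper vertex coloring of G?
χ(G) = 3

Clique number ω(G) = 3 (lower bound: χ ≥ ω).
The clique on [0, 1, 9] has size 3, forcing χ ≥ 3, and the coloring below uses 3 colors, so χ(G) = 3.
A valid 3-coloring: color 1: [1, 5]; color 2: [0, 11]; color 3: [9, 10].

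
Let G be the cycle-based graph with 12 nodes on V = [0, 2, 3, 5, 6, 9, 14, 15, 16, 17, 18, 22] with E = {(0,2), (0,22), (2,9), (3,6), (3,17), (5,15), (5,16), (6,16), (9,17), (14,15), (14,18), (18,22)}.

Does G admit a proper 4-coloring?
A valid 4-coloring: color 1: [0, 3, 9, 15, 16, 18]; color 2: [2, 5, 6, 14, 17, 22].
(χ(G) = 2 ≤ 4.)

Yes, G is 4-colorable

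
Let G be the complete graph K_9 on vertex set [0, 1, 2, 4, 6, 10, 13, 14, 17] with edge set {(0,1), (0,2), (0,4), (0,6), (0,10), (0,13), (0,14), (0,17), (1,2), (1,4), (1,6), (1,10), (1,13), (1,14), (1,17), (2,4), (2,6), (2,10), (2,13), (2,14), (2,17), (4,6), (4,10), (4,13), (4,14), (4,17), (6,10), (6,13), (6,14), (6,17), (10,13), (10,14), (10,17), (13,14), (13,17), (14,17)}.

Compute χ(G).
χ(G) = 9

Clique number ω(G) = 9 (lower bound: χ ≥ ω).
The clique on [0, 1, 2, 4, 6, 10, 13, 14, 17] has size 9, forcing χ ≥ 9, and the coloring below uses 9 colors, so χ(G) = 9.
A valid 9-coloring: color 1: [13]; color 2: [14]; color 3: [2]; color 4: [17]; color 5: [1]; color 6: [0]; color 7: [10]; color 8: [6]; color 9: [4].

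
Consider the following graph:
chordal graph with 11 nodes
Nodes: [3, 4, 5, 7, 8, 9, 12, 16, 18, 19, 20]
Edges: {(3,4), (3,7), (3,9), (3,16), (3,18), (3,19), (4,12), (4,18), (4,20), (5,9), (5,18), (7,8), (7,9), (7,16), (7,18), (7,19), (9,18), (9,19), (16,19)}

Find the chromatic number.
Clique number ω(G) = 4 (lower bound: χ ≥ ω).
The clique on [3, 7, 16, 19] has size 4, forcing χ ≥ 4, and the coloring below uses 4 colors, so χ(G) = 4.
A valid 4-coloring: color 1: [3, 5, 8, 12, 20]; color 2: [4, 7]; color 3: [9, 16]; color 4: [18, 19].

χ(G) = 4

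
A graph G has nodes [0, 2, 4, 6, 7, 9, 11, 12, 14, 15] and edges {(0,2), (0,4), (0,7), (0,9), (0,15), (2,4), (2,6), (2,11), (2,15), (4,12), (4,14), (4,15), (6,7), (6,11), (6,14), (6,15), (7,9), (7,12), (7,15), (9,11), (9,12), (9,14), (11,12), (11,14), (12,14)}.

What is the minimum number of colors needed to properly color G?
Clique number ω(G) = 4 (lower bound: χ ≥ ω).
The clique on [0, 2, 4, 15] has size 4, forcing χ ≥ 4, and the coloring below uses 4 colors, so χ(G) = 4.
A valid 4-coloring: color 1: [14, 15]; color 2: [0, 6, 12]; color 3: [4, 7, 11]; color 4: [2, 9].

χ(G) = 4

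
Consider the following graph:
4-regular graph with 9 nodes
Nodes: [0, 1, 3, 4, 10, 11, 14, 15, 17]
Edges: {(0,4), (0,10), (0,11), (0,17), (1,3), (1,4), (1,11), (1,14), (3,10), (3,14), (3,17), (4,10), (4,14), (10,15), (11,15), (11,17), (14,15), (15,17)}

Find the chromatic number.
χ(G) = 3

Clique number ω(G) = 3 (lower bound: χ ≥ ω).
The clique on [0, 11, 17] has size 3, forcing χ ≥ 3, and the coloring below uses 3 colors, so χ(G) = 3.
A valid 3-coloring: color 1: [0, 1, 15]; color 2: [10, 14, 17]; color 3: [3, 4, 11].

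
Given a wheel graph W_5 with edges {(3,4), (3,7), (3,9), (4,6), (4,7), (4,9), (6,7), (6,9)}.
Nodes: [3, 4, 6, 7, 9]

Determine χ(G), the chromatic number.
χ(G) = 3

Clique number ω(G) = 3 (lower bound: χ ≥ ω).
The clique on [3, 4, 9] has size 3, forcing χ ≥ 3, and the coloring below uses 3 colors, so χ(G) = 3.
A valid 3-coloring: color 1: [4]; color 2: [3, 6]; color 3: [7, 9].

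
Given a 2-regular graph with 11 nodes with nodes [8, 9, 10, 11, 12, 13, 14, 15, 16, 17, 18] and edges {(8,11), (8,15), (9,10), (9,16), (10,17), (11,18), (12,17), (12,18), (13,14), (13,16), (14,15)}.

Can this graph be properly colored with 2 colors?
Odd cycle [15, 8, 11, 18, 12, 17, 10, 9, 16, 13, 14] needs 3 colors (χ ≥ 3).
Hence χ(G) ≥ 3 > 2, so no proper 2-coloring exists.

No, G is not 2-colorable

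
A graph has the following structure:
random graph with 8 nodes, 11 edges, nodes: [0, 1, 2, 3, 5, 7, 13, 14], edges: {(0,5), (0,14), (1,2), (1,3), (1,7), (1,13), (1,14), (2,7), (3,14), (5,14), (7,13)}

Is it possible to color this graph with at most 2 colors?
The clique on vertices [0, 5, 14] has size 3 > 2, so it alone needs 3 colors.

No, G is not 2-colorable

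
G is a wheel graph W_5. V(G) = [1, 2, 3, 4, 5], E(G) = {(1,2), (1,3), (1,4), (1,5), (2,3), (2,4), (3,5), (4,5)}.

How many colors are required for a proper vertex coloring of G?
χ(G) = 3

Clique number ω(G) = 3 (lower bound: χ ≥ ω).
The clique on [1, 2, 3] has size 3, forcing χ ≥ 3, and the coloring below uses 3 colors, so χ(G) = 3.
A valid 3-coloring: color 1: [1]; color 2: [2, 5]; color 3: [3, 4].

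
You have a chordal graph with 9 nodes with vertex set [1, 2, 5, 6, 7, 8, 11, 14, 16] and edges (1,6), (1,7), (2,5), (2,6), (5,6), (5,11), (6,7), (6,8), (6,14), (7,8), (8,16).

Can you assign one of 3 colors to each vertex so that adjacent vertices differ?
A valid 3-coloring: color 1: [6, 11, 16]; color 2: [5, 7, 14]; color 3: [1, 2, 8].
(χ(G) = 3 ≤ 3.)

Yes, G is 3-colorable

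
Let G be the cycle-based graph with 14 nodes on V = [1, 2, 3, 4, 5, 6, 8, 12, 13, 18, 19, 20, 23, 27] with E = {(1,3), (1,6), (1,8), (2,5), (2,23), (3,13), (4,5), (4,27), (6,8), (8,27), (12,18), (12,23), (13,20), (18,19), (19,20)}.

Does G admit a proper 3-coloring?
A valid 3-coloring: color 1: [2, 3, 4, 8, 12, 19]; color 2: [1, 5, 18, 20, 23, 27]; color 3: [6, 13].
(χ(G) = 3 ≤ 3.)

Yes, G is 3-colorable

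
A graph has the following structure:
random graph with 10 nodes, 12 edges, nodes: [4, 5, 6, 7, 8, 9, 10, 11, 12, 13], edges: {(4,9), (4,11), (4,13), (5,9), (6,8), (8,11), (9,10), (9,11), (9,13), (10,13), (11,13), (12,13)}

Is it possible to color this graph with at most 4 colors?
Yes, G is 4-colorable

A valid 4-coloring: color 1: [5, 7, 8, 13]; color 2: [6, 9, 12]; color 3: [10, 11]; color 4: [4].
(χ(G) = 4 ≤ 4.)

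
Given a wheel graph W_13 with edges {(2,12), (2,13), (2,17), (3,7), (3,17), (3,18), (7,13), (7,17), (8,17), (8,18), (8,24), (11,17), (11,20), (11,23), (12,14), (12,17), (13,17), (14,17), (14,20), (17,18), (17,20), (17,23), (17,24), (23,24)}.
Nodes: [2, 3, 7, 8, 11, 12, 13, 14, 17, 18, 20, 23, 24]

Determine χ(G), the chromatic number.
χ(G) = 3

Clique number ω(G) = 3 (lower bound: χ ≥ ω).
The clique on [2, 12, 17] has size 3, forcing χ ≥ 3, and the coloring below uses 3 colors, so χ(G) = 3.
A valid 3-coloring: color 1: [17]; color 2: [3, 8, 12, 13, 20, 23]; color 3: [2, 7, 11, 14, 18, 24].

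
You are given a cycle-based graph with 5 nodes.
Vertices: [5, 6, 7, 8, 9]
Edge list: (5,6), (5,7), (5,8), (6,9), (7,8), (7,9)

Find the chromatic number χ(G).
χ(G) = 3

Clique number ω(G) = 3 (lower bound: χ ≥ ω).
The clique on [5, 7, 8] has size 3, forcing χ ≥ 3, and the coloring below uses 3 colors, so χ(G) = 3.
A valid 3-coloring: color 1: [5, 9]; color 2: [6, 7]; color 3: [8].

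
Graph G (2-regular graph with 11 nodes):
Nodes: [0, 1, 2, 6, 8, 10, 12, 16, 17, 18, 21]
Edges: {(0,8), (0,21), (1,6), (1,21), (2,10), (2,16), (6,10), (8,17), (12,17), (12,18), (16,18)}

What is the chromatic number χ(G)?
χ(G) = 3

Clique number ω(G) = 2 (lower bound: χ ≥ ω).
Odd cycle [12, 17, 8, 0, 21, 1, 6, 10, 2, 16, 18] needs 3 colors (χ ≥ 3).
The coloring below uses 3 colors, so χ(G) = 3.
A valid 3-coloring: color 1: [0, 1, 10, 16, 17]; color 2: [2, 6, 8, 18, 21]; color 3: [12].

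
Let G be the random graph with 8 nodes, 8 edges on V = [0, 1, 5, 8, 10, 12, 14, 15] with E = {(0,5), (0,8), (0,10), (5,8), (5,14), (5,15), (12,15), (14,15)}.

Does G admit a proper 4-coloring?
A valid 4-coloring: color 1: [1, 5, 10, 12]; color 2: [0, 15]; color 3: [8, 14].
(χ(G) = 3 ≤ 4.)

Yes, G is 4-colorable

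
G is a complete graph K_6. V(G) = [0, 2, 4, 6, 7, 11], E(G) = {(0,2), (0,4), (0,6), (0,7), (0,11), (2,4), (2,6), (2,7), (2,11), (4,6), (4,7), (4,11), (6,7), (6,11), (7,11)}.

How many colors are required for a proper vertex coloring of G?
Clique number ω(G) = 6 (lower bound: χ ≥ ω).
The clique on [0, 2, 4, 6, 7, 11] has size 6, forcing χ ≥ 6, and the coloring below uses 6 colors, so χ(G) = 6.
A valid 6-coloring: color 1: [6]; color 2: [2]; color 3: [7]; color 4: [4]; color 5: [0]; color 6: [11].

χ(G) = 6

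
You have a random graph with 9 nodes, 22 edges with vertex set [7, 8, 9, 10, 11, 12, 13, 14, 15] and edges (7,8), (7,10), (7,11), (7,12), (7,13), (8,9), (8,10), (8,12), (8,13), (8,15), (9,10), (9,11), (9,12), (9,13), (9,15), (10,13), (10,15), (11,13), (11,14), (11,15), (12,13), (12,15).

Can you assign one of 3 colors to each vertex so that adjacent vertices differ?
No, G is not 3-colorable

The clique on vertices [8, 9, 10, 13] has size 4 > 3, so it alone needs 4 colors.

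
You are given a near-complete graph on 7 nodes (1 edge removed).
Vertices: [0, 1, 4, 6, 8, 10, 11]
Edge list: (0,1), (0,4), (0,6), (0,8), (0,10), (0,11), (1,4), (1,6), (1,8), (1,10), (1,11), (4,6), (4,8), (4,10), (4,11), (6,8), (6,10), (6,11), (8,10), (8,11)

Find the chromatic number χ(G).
Clique number ω(G) = 6 (lower bound: χ ≥ ω).
The clique on [0, 1, 4, 6, 8, 10] has size 6, forcing χ ≥ 6, and the coloring below uses 6 colors, so χ(G) = 6.
A valid 6-coloring: color 1: [8]; color 2: [1]; color 3: [0]; color 4: [4]; color 5: [6]; color 6: [10, 11].

χ(G) = 6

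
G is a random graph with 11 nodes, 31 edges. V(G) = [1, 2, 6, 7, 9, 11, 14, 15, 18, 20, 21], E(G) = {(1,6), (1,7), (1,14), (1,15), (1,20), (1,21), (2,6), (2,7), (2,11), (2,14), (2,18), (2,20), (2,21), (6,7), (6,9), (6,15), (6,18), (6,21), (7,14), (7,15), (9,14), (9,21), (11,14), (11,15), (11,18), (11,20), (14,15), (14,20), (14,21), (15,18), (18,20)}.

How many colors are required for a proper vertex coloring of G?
Clique number ω(G) = 4 (lower bound: χ ≥ ω).
Suppose a proper 4-coloring c exists. The clique [1, 6, 7, 15] takes 4 distinct colors; by symmetry let c(1) = 1, c(6) = 2, c(7) = 3, c(15) = 4.
- Vertex 14: neighbors [1, 7, 15] already have colors [1, 3, 4] ⇒ c(14) = 2.
- Vertex 2: neighbors [6, 7] already have colors [2, 3]; try each remaining color.
- Case c(2) = 1:
  - Vertex 11: neighbors [2, 14, 15] already have colors [1, 2, 4] ⇒ c(11) = 3.
  - Vertex 18: neighbors [2, 6, 11, 15] already have colors [1, 2, 3, 4] — all 4 colors blocked. Contradiction.
- Case c(2) = 4:
  - Vertex 20: neighbors [1, 14, 2] already have colors [1, 2, 4] ⇒ c(20) = 3.
  - Vertex 11: neighbors [14, 20, 2] already have colors [2, 3, 4] ⇒ c(11) = 1.
  - Vertex 18: neighbors [11, 6, 20, 2] already have colors [1, 2, 3, 4] — all 4 colors blocked. Contradiction.
Every case ends in a contradiction, so G has no proper 4-coloring (χ ≥ 5).
The coloring below uses 5 colors, so χ(G) = 5.
A valid 5-coloring: color 1: [6, 14]; color 2: [1, 2, 9]; color 3: [7, 11, 21]; color 4: [15, 20]; color 5: [18].

χ(G) = 5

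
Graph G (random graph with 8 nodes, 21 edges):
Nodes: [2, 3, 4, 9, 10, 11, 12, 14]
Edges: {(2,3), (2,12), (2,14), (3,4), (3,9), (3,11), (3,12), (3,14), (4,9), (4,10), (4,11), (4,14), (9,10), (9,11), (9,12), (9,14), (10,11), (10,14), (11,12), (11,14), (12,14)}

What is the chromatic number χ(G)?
Clique number ω(G) = 5 (lower bound: χ ≥ ω).
The clique on [4, 9, 10, 11, 14] has size 5, forcing χ ≥ 5, and the coloring below uses 5 colors, so χ(G) = 5.
A valid 5-coloring: color 1: [14]; color 2: [2, 9]; color 3: [3, 10]; color 4: [11]; color 5: [4, 12].

χ(G) = 5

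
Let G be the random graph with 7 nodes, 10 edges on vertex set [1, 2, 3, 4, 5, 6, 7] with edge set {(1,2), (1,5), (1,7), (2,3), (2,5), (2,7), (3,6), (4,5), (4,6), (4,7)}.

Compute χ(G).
χ(G) = 3

Clique number ω(G) = 3 (lower bound: χ ≥ ω).
The clique on [1, 2, 5] has size 3, forcing χ ≥ 3, and the coloring below uses 3 colors, so χ(G) = 3.
A valid 3-coloring: color 1: [2, 6]; color 2: [3, 5, 7]; color 3: [1, 4].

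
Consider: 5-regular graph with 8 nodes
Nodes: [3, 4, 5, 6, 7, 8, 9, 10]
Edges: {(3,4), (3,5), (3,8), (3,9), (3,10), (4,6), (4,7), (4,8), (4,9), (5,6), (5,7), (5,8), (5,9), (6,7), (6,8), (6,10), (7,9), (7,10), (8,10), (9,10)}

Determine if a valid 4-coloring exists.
A valid 4-coloring: color 1: [3, 6]; color 2: [4, 5, 10]; color 3: [7, 8]; color 4: [9].
(χ(G) = 4 ≤ 4.)

Yes, G is 4-colorable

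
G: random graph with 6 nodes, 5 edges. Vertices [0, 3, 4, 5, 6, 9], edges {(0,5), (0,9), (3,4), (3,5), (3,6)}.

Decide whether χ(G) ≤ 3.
A valid 3-coloring: color 1: [0, 3]; color 2: [4, 5, 6, 9].
(χ(G) = 2 ≤ 3.)

Yes, G is 3-colorable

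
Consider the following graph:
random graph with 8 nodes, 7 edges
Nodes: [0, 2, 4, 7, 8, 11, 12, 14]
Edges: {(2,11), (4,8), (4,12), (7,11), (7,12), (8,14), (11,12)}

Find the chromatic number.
Clique number ω(G) = 3 (lower bound: χ ≥ ω).
The clique on [7, 11, 12] has size 3, forcing χ ≥ 3, and the coloring below uses 3 colors, so χ(G) = 3.
A valid 3-coloring: color 1: [0, 2, 8, 12]; color 2: [4, 11, 14]; color 3: [7].

χ(G) = 3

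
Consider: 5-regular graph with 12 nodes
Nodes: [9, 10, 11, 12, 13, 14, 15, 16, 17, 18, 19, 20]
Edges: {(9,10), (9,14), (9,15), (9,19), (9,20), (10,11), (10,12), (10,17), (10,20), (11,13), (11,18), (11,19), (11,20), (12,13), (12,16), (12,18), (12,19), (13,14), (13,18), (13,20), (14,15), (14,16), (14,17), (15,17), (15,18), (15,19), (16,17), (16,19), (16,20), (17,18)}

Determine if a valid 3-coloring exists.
Yes, G is 3-colorable

A valid 3-coloring: color 1: [9, 11, 12, 17]; color 2: [14, 18, 19, 20]; color 3: [10, 13, 15, 16].
(χ(G) = 3 ≤ 3.)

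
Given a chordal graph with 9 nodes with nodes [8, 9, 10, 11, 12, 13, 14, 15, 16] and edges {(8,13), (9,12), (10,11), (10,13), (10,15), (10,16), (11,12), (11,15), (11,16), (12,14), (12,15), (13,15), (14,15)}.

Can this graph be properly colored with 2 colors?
No, G is not 2-colorable

The clique on vertices [10, 11, 16] has size 3 > 2, so it alone needs 3 colors.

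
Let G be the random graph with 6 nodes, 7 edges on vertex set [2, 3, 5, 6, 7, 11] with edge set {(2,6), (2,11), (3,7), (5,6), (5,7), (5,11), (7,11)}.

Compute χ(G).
χ(G) = 3

Clique number ω(G) = 3 (lower bound: χ ≥ ω).
The clique on [5, 7, 11] has size 3, forcing χ ≥ 3, and the coloring below uses 3 colors, so χ(G) = 3.
A valid 3-coloring: color 1: [6, 7]; color 2: [2, 3, 5]; color 3: [11].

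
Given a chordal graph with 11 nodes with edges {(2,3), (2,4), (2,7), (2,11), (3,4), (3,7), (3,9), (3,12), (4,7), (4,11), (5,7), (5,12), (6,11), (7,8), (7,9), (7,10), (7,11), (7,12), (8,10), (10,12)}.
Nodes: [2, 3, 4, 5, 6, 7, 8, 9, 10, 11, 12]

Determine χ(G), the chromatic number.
Clique number ω(G) = 4 (lower bound: χ ≥ ω).
The clique on [2, 3, 4, 7] has size 4, forcing χ ≥ 4, and the coloring below uses 4 colors, so χ(G) = 4.
A valid 4-coloring: color 1: [6, 7]; color 2: [3, 5, 10, 11]; color 3: [2, 8, 9, 12]; color 4: [4].

χ(G) = 4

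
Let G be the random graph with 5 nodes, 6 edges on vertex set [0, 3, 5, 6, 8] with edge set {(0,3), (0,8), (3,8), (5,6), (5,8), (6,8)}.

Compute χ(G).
Clique number ω(G) = 3 (lower bound: χ ≥ ω).
The clique on [0, 3, 8] has size 3, forcing χ ≥ 3, and the coloring below uses 3 colors, so χ(G) = 3.
A valid 3-coloring: color 1: [8]; color 2: [3, 6]; color 3: [0, 5].

χ(G) = 3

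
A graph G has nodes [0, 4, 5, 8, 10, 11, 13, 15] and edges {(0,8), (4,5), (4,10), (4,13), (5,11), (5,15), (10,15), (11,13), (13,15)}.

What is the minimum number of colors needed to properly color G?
χ(G) = 2

Clique number ω(G) = 2 (lower bound: χ ≥ ω).
The graph is bipartite (no odd cycle), so 2 colors suffice: χ(G) = 2.
A valid 2-coloring: color 1: [5, 8, 10, 13]; color 2: [0, 4, 11, 15].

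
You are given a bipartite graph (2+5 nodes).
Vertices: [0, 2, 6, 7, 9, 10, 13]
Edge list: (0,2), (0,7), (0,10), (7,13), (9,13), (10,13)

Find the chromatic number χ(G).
χ(G) = 2

Clique number ω(G) = 2 (lower bound: χ ≥ ω).
The graph is bipartite (no odd cycle), so 2 colors suffice: χ(G) = 2.
A valid 2-coloring: color 1: [0, 6, 13]; color 2: [2, 7, 9, 10].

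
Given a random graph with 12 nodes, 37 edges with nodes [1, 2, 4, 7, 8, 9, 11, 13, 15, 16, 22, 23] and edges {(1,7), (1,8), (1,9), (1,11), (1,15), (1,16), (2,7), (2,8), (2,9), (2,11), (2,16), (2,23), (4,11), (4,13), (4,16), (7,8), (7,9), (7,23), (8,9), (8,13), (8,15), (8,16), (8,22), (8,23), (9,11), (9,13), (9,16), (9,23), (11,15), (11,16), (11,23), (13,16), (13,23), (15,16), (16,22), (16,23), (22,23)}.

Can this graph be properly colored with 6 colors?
A valid 6-coloring: color 1: [7, 16]; color 2: [8, 11]; color 3: [4, 9, 15, 22]; color 4: [1, 23]; color 5: [2, 13].
(χ(G) = 5 ≤ 6.)

Yes, G is 6-colorable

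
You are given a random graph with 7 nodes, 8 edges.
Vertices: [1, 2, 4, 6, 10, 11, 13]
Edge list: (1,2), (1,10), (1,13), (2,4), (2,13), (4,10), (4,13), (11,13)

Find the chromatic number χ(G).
χ(G) = 3

Clique number ω(G) = 3 (lower bound: χ ≥ ω).
The clique on [1, 2, 13] has size 3, forcing χ ≥ 3, and the coloring below uses 3 colors, so χ(G) = 3.
A valid 3-coloring: color 1: [6, 10, 13]; color 2: [2, 11]; color 3: [1, 4].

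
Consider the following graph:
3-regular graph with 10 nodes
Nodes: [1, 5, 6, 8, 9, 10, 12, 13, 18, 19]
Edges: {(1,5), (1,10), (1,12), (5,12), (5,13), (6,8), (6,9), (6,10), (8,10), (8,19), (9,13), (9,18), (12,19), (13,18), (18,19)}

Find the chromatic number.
Clique number ω(G) = 3 (lower bound: χ ≥ ω).
The clique on [1, 5, 12] has size 3, forcing χ ≥ 3, and the coloring below uses 3 colors, so χ(G) = 3.
A valid 3-coloring: color 1: [8, 12, 13]; color 2: [5, 9, 10, 19]; color 3: [1, 6, 18].

χ(G) = 3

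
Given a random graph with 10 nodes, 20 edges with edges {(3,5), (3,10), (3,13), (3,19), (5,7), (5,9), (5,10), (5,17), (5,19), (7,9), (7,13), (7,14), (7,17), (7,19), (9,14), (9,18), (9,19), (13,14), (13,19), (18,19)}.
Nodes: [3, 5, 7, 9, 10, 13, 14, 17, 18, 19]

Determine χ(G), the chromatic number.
Clique number ω(G) = 4 (lower bound: χ ≥ ω).
The clique on [5, 7, 9, 19] has size 4, forcing χ ≥ 4, and the coloring below uses 4 colors, so χ(G) = 4.
A valid 4-coloring: color 1: [5, 13, 18]; color 2: [3, 7]; color 3: [10, 14, 17, 19]; color 4: [9].

χ(G) = 4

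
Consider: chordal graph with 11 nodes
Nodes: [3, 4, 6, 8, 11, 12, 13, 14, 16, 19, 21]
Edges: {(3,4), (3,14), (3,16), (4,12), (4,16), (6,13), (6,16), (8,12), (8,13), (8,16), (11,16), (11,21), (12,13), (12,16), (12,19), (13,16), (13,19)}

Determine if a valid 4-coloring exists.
Yes, G is 4-colorable

A valid 4-coloring: color 1: [14, 16, 19, 21]; color 2: [3, 6, 11, 12]; color 3: [4, 13]; color 4: [8].
(χ(G) = 4 ≤ 4.)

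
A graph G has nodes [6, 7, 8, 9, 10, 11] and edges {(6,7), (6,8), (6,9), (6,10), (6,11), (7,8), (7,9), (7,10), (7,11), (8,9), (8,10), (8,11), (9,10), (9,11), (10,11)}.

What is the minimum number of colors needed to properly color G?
Clique number ω(G) = 6 (lower bound: χ ≥ ω).
The clique on [6, 7, 8, 9, 10, 11] has size 6, forcing χ ≥ 6, and the coloring below uses 6 colors, so χ(G) = 6.
A valid 6-coloring: color 1: [7]; color 2: [11]; color 3: [8]; color 4: [6]; color 5: [9]; color 6: [10].

χ(G) = 6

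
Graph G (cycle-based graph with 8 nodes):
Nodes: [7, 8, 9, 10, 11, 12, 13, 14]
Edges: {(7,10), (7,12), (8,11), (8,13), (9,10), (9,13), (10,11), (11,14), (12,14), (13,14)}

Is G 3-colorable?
Yes, G is 3-colorable

A valid 3-coloring: color 1: [11, 12, 13]; color 2: [8, 10, 14]; color 3: [7, 9].
(χ(G) = 3 ≤ 3.)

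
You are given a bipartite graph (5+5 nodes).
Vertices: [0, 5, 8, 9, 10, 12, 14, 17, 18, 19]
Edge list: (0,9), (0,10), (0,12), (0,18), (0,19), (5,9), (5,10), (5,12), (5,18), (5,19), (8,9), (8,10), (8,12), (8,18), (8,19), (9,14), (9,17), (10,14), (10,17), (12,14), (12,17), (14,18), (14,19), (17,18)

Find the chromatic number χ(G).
χ(G) = 2

Clique number ω(G) = 2 (lower bound: χ ≥ ω).
The graph is bipartite (no odd cycle), so 2 colors suffice: χ(G) = 2.
A valid 2-coloring: color 1: [9, 10, 12, 18, 19]; color 2: [0, 5, 8, 14, 17].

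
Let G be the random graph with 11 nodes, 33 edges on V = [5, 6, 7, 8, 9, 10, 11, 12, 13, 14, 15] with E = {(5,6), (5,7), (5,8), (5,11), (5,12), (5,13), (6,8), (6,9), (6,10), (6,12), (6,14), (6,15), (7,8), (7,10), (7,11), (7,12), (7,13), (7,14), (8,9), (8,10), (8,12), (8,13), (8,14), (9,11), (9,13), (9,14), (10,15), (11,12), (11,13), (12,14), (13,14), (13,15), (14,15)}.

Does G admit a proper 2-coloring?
The clique on vertices [5, 7, 8, 13] has size 4 > 2, so it alone needs 4 colors.

No, G is not 2-colorable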